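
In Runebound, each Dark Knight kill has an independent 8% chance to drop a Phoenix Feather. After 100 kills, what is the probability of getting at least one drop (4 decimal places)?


P(at least one) = 1 - P(none) = 1 - (1-p)^n
p = 8/100 = 0.08
1 - p = 0.92
(1 - p)^100 = 0.92^100 = 0.000239
P(at least one) = 1 - 0.000239 = 0.9998

0.9998


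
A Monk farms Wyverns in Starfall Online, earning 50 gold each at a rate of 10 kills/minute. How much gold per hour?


Gold per minute = 50 * 10 = 500
Gold per hour = 500 * 60 = 30000

30000 gold/hour


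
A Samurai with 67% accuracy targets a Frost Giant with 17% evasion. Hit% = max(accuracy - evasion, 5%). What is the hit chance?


accuracy - evasion = 67 - 17 = 50
Apply floor: max(50, 5) = 50
Hit chance = 50%

50%


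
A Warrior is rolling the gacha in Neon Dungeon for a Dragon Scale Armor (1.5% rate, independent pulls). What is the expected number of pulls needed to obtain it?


Expected pulls for a geometric distribution = 1/p = 100 / rate%
= 100 / 1.5
= 66.67

66.67 pulls


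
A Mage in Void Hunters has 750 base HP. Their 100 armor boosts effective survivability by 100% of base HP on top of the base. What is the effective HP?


EHP = 750 * (1 + 100/100)
= 750 * (1 + 1.0)
= 750 * 2.0
= 1500.0

1500.0 EHP


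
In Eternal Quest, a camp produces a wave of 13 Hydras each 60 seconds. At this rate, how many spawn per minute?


Spawns per minute = count * (60 / interval)
= 13 * (60 / 60)
= 13 * 1.0
= 13.0

13.0 per minute


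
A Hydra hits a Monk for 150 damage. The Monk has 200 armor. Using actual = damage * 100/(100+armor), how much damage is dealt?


actual = 150 * 100 / (100 + 200)
= 150 * 100 / 300
= 15000 / 300
= 50.00

50.00 damage


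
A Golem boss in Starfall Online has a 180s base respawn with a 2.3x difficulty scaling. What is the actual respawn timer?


Respawn time = base * multiplier
= 180 * 2.3
= 414.0 seconds

414.0 seconds


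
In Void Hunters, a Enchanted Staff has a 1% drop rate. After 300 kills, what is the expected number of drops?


Expected drops = kills * (drop_rate / 100)
= 300 * (1 / 100)
= 300 * 0.01
= 3.0

3.0 drops


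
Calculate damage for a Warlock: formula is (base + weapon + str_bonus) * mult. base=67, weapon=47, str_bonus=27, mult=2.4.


Sum base + weapon + str = 67 + 47 + 27 = 141
Multiply by 2.4:
141 * 2.4 = 338.4

338.4 damage


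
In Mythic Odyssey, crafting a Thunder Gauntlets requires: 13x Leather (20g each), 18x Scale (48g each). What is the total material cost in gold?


Cost breakdown:
  Leather: 13 * 20 = 260
  Scale: 18 * 48 = 864
Total = 260 + 864 = 1124

1124 gold


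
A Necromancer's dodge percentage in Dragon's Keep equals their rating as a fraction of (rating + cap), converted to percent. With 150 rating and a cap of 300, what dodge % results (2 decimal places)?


dodge% = 150 / (150 + 300) * 100
= 150 / 450 * 100
= 0.333333 * 100
= 33.33%

33.33%


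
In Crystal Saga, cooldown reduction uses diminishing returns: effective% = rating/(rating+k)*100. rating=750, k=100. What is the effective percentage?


effective% = rating / (rating + k) * 100
= 750 / (750 + 100) * 100
= 750 / 850 * 100
= 0.882353 * 100
= 88.24%

88.24%


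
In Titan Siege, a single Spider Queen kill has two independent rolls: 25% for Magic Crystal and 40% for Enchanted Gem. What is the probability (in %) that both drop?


For independent events, P(both) = P(A) * P(B)
= 25% * 40%
= 1000 / 100 %
= 10.0%

10.0%


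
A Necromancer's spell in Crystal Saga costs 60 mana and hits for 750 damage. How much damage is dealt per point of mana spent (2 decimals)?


Efficiency = damage / mana
= 750 / 60
= 12.50

12.50 dmg/mana


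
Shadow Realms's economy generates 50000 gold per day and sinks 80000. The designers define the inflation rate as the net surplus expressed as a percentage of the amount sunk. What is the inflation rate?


Net gold = 50000 - 80000 = -30000
Inflation rate = net / sunk * 100 = -30000 / 80000 * 100
= -0.375 * 100
= -37.50%

-37.50%


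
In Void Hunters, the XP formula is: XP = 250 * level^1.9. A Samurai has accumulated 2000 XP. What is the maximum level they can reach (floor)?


XP = 250 * level^1.9, so level = (XP / 250)^(1/1.9)
= (2000 / 250)^(1/1.9)
= 8.0^0.5263
= 2.9875
Floor: level = 2

level 2


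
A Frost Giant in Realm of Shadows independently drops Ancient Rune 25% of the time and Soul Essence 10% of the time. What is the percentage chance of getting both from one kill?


For independent events, P(both) = P(A) * P(B)
= 25% * 10%
= 250 / 100 %
= 2.5%

2.5%


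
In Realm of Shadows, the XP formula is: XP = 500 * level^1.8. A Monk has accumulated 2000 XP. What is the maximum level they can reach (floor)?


XP = 500 * level^1.8, so level = (XP / 500)^(1/1.8)
= (2000 / 500)^(1/1.8)
= 4.0^0.5556
= 2.1601
Floor: level = 2

level 2


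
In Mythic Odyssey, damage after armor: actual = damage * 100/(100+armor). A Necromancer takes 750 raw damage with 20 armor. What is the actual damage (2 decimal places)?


actual = 750 * 100 / (100 + 20)
= 750 * 100 / 120
= 75000 / 120
= 625.00

625.00 damage


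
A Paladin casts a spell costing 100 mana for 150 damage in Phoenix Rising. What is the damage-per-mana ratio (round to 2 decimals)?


Efficiency = damage / mana
= 150 / 100
= 1.50

1.50 dmg/mana


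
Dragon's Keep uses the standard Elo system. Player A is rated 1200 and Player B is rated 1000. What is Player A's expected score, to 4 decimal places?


Elo expected score: Ea = 1/(1 + 10^((Rb-Ra)/400))
Rb - Ra = 1000 - 1200 = -200
(Rb-Ra)/400 = -200/400 = -0.5
10^-0.5 = 0.316228
Ea = 1/(1 + 0.316228) = 1/1.316228 = 0.7597

0.7597


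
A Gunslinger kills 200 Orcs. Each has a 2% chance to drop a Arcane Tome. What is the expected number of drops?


Expected drops = kills * (drop_rate / 100)
= 200 * (2 / 100)
= 200 * 0.02
= 4.0

4.0 drops


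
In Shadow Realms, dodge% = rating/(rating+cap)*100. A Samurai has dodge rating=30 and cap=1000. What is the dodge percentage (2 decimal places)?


dodge% = 30 / (30 + 1000) * 100
= 30 / 1030 * 100
= 0.029126 * 100
= 2.91%

2.91%


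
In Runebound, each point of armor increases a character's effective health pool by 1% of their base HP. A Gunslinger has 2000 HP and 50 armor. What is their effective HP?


EHP = 2000 * (1 + 50/100)
= 2000 * (1 + 0.5)
= 2000 * 1.5
= 3000.0

3000.0 EHP


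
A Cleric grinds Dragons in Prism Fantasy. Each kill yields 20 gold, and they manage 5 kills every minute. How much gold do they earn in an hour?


Gold per minute = 20 * 5 = 100
Gold per hour = 100 * 60 = 6000

6000 gold/hour


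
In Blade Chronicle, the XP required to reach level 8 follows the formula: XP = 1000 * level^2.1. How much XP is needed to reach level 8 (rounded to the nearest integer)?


XP = 1000 * level^2.1
Substitute level = 8:
XP = 1000 * 8^2.1
= 1000 * 78.7932
= 78793

78793 XP


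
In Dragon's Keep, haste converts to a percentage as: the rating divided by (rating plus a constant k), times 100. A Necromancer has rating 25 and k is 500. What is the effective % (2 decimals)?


effective% = rating / (rating + k) * 100
= 25 / (25 + 500) * 100
= 25 / 525 * 100
= 0.047619 * 100
= 4.76%

4.76%


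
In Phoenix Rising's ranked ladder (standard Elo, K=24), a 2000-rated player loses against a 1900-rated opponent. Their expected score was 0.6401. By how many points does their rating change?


Elo update: delta = K * (S - Ea), where S = 0 (loses)
S - Ea = 0 - 0.6401 = -0.6401
Rating change = 24 * -0.6401
= -15.36

-15.36 rating points


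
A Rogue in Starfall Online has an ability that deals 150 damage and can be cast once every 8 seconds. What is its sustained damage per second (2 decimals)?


DPS = damage / cooldown
= 150 / 8
= 18.75

18.75 DPS


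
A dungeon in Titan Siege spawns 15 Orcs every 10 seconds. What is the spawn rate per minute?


Spawns per minute = count * (60 / interval)
= 15 * (60 / 10)
= 15 * 6.0
= 90.0

90.0 per minute


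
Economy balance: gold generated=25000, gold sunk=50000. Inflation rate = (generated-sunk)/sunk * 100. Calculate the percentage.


Net gold = 25000 - 50000 = -25000
Inflation rate = net / sunk * 100 = -25000 / 50000 * 100
= -0.5 * 100
= -50.00%

-50.00%


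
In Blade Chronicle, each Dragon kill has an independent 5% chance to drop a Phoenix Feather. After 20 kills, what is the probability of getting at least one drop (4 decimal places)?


P(at least one) = 1 - P(none) = 1 - (1-p)^n
p = 5/100 = 0.05
1 - p = 0.95
(1 - p)^20 = 0.95^20 = 0.358486
P(at least one) = 1 - 0.358486 = 0.6415

0.6415


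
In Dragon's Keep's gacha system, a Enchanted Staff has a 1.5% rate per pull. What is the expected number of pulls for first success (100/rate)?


Expected pulls for a geometric distribution = 1/p = 100 / rate%
= 100 / 1.5
= 66.67

66.67 pulls


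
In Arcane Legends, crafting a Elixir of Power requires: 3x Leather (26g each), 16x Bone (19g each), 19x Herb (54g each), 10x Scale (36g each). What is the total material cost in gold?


Cost breakdown:
  Leather: 3 * 26 = 78
  Bone: 16 * 19 = 304
  Herb: 19 * 54 = 1026
  Scale: 10 * 36 = 360
Total = 78 + 304 + 1026 + 360 = 1768

1768 gold


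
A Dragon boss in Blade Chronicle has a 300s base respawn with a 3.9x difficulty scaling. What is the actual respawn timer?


Respawn time = base * multiplier
= 300 * 3.9
= 1170.0 seconds

1170.0 seconds


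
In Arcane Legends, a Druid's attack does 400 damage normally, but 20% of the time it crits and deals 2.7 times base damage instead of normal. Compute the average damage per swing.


E[dmg] = base * (1 + crit_chance * (crit_mult - 1))
cc as decimal = 20/100 = 0.2
cm - 1 = 2.7 - 1 = 1.7
Bonus factor = 0.2 * 1.7 = 0.34
Total multiplier = 1 + 0.34 = 1.34
Expected damage = 400 * 1.34 = 536.00

536.00 damage


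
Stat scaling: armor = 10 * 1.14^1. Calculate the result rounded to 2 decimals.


value = base * growth^level
= 10 * 1.14^1
= 10 * 1.14
= 11.40

11.40 armor


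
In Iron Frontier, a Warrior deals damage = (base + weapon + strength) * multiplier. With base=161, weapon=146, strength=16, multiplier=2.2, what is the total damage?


Sum base + weapon + str = 161 + 146 + 16 = 323
Multiply by 2.2:
323 * 2.2 = 710.6

710.6 damage


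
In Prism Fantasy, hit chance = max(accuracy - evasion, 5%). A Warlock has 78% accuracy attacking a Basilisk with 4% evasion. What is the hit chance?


accuracy - evasion = 78 - 4 = 74
Apply floor: max(74, 5) = 74
Hit chance = 74%

74%


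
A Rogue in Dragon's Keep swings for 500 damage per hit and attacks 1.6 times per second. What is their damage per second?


DPS = damage * attack_speed
= 500 * 1.6
= 800.0

800.0 DPS


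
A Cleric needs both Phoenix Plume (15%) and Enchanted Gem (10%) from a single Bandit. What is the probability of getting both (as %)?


For independent events, P(both) = P(A) * P(B)
= 15% * 10%
= 150 / 100 %
= 1.5%

1.5%


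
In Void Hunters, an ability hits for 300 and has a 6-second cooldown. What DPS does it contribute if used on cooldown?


DPS = damage / cooldown
= 300 / 6
= 50.00

50.00 DPS


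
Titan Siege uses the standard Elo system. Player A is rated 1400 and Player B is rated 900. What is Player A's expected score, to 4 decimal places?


Elo expected score: Ea = 1/(1 + 10^((Rb-Ra)/400))
Rb - Ra = 900 - 1400 = -500
(Rb-Ra)/400 = -500/400 = -1.25
10^-1.25 = 0.056234
Ea = 1/(1 + 0.056234) = 1/1.056234 = 0.9468

0.9468


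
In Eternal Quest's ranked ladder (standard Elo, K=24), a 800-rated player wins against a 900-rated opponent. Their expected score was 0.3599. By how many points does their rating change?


Elo update: delta = K * (S - Ea), where S = 1 (wins)
S - Ea = 1 - 0.3599 = 0.6401
Rating change = 24 * 0.6401
= 15.36

15.36 rating points


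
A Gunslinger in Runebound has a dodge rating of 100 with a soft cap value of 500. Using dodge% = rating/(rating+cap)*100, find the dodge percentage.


dodge% = 100 / (100 + 500) * 100
= 100 / 600 * 100
= 0.166667 * 100
= 16.67%

16.67%


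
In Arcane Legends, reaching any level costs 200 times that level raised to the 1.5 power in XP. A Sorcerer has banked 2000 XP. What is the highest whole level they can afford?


XP = 200 * level^1.5, so level = (XP / 200)^(1/1.5)
= (2000 / 200)^(1/1.5)
= 10.0^0.6667
= 4.6416
Floor: level = 4

level 4


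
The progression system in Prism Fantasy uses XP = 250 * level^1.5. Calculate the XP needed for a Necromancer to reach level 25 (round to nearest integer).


XP = 250 * level^1.5
Substitute level = 25:
XP = 250 * 25^1.5
= 250 * 125.0
= 31250

31250 XP


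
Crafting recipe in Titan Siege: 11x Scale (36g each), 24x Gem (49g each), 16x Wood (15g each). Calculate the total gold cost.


Cost breakdown:
  Scale: 11 * 36 = 396
  Gem: 24 * 49 = 1176
  Wood: 16 * 15 = 240
Total = 396 + 1176 + 240 = 1812

1812 gold


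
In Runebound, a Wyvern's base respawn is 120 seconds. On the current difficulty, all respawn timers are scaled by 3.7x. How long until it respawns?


Respawn time = base * multiplier
= 120 * 3.7
= 444.0 seconds

444.0 seconds


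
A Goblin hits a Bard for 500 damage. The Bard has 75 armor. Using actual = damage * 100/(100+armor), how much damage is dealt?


actual = 500 * 100 / (100 + 75)
= 500 * 100 / 175
= 50000 / 175
= 285.71

285.71 damage


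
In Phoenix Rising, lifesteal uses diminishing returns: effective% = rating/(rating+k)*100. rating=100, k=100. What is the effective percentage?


effective% = rating / (rating + k) * 100
= 100 / (100 + 100) * 100
= 100 / 200 * 100
= 0.5 * 100
= 50.00%

50.00%


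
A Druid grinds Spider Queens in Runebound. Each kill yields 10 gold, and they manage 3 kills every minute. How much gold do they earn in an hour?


Gold per minute = 10 * 3 = 30
Gold per hour = 30 * 60 = 1800

1800 gold/hour


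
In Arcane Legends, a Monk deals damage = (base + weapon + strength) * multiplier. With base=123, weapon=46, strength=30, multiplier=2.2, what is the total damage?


Sum base + weapon + str = 123 + 46 + 30 = 199
Multiply by 2.2:
199 * 2.2 = 437.8

437.8 damage


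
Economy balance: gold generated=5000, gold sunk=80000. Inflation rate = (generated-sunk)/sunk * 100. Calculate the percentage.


Net gold = 5000 - 80000 = -75000
Inflation rate = net / sunk * 100 = -75000 / 80000 * 100
= -0.9375 * 100
= -93.75%

-93.75%


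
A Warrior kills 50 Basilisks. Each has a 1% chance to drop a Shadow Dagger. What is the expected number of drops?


Expected drops = kills * (drop_rate / 100)
= 50 * (1 / 100)
= 50 * 0.01
= 0.5

0.5 drops


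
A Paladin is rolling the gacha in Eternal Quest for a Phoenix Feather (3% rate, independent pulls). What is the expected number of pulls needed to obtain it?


Expected pulls for a geometric distribution = 1/p = 100 / rate%
= 100 / 3
= 33.33

33.33 pulls


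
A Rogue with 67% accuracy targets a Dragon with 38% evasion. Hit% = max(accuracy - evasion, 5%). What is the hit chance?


accuracy - evasion = 67 - 38 = 29
Apply floor: max(29, 5) = 29
Hit chance = 29%

29%


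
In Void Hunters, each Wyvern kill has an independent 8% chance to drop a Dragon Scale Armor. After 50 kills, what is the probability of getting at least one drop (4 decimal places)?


P(at least one) = 1 - P(none) = 1 - (1-p)^n
p = 8/100 = 0.08
1 - p = 0.92
(1 - p)^50 = 0.92^50 = 0.015466
P(at least one) = 1 - 0.015466 = 0.9845

0.9845


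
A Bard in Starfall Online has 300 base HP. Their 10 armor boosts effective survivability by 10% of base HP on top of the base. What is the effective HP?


EHP = 300 * (1 + 10/100)
= 300 * (1 + 0.1)
= 300 * 1.1
= 330.0

330.0 EHP


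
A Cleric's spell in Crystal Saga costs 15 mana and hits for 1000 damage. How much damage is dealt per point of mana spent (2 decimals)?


Efficiency = damage / mana
= 1000 / 15
= 66.67

66.67 dmg/mana


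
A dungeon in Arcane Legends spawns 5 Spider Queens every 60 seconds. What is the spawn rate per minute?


Spawns per minute = count * (60 / interval)
= 5 * (60 / 60)
= 5 * 1.0
= 5.0

5.0 per minute


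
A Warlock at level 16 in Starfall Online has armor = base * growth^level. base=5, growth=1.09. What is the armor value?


value = base * growth^level
= 5 * 1.09^16
= 5 * 3.970306
= 19.85

19.85 armor


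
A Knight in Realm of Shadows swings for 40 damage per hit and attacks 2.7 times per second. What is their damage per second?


DPS = damage * attack_speed
= 40 * 2.7
= 108.0

108.0 DPS


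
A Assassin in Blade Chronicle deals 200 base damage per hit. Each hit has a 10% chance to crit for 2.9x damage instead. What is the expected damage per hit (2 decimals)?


E[dmg] = base * (1 + crit_chance * (crit_mult - 1))
cc as decimal = 10/100 = 0.1
cm - 1 = 2.9 - 1 = 1.9
Bonus factor = 0.1 * 1.9 = 0.19
Total multiplier = 1 + 0.19 = 1.19
Expected damage = 200 * 1.19 = 238.00

238.00 damage


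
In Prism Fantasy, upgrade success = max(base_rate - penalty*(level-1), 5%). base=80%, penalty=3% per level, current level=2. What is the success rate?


raw_rate = 80 - 3 * (2 - 1)
= 80 - 3 * 1
= 80 - 3
= 77
Apply floor: max(77, 5) = 77%

77%


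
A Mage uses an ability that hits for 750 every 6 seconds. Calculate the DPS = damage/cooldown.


DPS = damage / cooldown
= 750 / 6
= 125.00

125.00 DPS


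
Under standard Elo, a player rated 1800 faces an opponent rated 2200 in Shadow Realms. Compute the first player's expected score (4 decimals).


Elo expected score: Ea = 1/(1 + 10^((Rb-Ra)/400))
Rb - Ra = 2200 - 1800 = 400
(Rb-Ra)/400 = 400/400 = 1.0
10^1.0 = 10.0
Ea = 1/(1 + 10.0) = 1/11.0 = 0.0909

0.0909


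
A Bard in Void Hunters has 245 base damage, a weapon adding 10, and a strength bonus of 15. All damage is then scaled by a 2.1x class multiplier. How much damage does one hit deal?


Sum base + weapon + str = 245 + 10 + 15 = 270
Multiply by 2.1:
270 * 2.1 = 567.0

567.0 damage


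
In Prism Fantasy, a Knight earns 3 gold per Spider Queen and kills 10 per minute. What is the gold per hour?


Gold per minute = 3 * 10 = 30
Gold per hour = 30 * 60 = 1800

1800 gold/hour


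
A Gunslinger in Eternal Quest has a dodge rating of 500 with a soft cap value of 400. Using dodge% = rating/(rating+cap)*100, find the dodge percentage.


dodge% = 500 / (500 + 400) * 100
= 500 / 900 * 100
= 0.555556 * 100
= 55.56%

55.56%


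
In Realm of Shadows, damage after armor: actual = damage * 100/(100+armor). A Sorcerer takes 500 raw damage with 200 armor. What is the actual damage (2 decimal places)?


actual = 500 * 100 / (100 + 200)
= 500 * 100 / 300
= 50000 / 300
= 166.67

166.67 damage


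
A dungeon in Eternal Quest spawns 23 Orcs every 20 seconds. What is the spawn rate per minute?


Spawns per minute = count * (60 / interval)
= 23 * (60 / 20)
= 23 * 3.0
= 69.0

69.0 per minute


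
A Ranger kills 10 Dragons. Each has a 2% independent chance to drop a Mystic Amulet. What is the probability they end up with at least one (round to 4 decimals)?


P(at least one) = 1 - P(none) = 1 - (1-p)^n
p = 2/100 = 0.02
1 - p = 0.98
(1 - p)^10 = 0.98^10 = 0.817073
P(at least one) = 1 - 0.817073 = 0.1829

0.1829


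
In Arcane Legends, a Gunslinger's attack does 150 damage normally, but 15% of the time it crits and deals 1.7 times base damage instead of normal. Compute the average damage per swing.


E[dmg] = base * (1 + crit_chance * (crit_mult - 1))
cc as decimal = 15/100 = 0.15
cm - 1 = 1.7 - 1 = 0.7
Bonus factor = 0.15 * 0.7 = 0.105
Total multiplier = 1 + 0.105 = 1.105
Expected damage = 150 * 1.105 = 165.75

165.75 damage


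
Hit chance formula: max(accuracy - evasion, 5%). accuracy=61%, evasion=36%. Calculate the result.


accuracy - evasion = 61 - 36 = 25
Apply floor: max(25, 5) = 25
Hit chance = 25%

25%


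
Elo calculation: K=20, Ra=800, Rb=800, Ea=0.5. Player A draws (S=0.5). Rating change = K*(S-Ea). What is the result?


Elo update: delta = K * (S - Ea), where S = 0.5 (draws)
S - Ea = 0.5 - 0.5 = 0.0
Rating change = 20 * 0.0
= 0.00

0.00 rating points


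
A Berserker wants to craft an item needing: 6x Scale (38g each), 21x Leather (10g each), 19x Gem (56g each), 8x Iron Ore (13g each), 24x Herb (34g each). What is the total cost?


Cost breakdown:
  Scale: 6 * 38 = 228
  Leather: 21 * 10 = 210
  Gem: 19 * 56 = 1064
  Iron Ore: 8 * 13 = 104
  Herb: 24 * 34 = 816
Total = 228 + 210 + 1064 + 104 + 816 = 2422

2422 gold


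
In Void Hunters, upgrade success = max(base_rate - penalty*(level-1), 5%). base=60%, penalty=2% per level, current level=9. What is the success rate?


raw_rate = 60 - 2 * (9 - 1)
= 60 - 2 * 8
= 60 - 16
= 44
Apply floor: max(44, 5) = 44%

44%


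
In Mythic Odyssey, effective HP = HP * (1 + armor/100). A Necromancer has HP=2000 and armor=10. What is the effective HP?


EHP = 2000 * (1 + 10/100)
= 2000 * (1 + 0.1)
= 2000 * 1.1
= 2200.0

2200.0 EHP


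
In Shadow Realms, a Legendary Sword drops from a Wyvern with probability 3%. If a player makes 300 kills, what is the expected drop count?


Expected drops = kills * (drop_rate / 100)
= 300 * (3 / 100)
= 300 * 0.03
= 9.0

9.0 drops


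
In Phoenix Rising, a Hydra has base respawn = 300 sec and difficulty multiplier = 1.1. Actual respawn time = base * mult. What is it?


Respawn time = base * multiplier
= 300 * 1.1
= 330.0 seconds

330.0 seconds


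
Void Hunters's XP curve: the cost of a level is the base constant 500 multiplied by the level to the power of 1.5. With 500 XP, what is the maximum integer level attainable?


XP = 500 * level^1.5, so level = (XP / 500)^(1/1.5)
= (500 / 500)^(1/1.5)
= 1.0^0.6667
= 1.0
Floor: level = 1

level 1


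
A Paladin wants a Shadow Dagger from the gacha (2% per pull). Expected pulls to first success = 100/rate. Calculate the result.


Expected pulls for a geometric distribution = 1/p = 100 / rate%
= 100 / 2
= 50.0

50.0 pulls


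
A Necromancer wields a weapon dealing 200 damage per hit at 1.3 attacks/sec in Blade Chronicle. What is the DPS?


DPS = damage * attack_speed
= 200 * 1.3
= 260.0

260.0 DPS


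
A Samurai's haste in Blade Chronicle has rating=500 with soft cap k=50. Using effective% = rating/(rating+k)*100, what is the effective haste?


effective% = rating / (rating + k) * 100
= 500 / (500 + 50) * 100
= 500 / 550 * 100
= 0.909091 * 100
= 90.91%

90.91%


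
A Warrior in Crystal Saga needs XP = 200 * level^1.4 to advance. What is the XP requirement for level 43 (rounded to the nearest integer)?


XP = 200 * level^1.4
Substitute level = 43:
XP = 200 * 43^1.4
= 200 * 193.5779
= 38716

38716 XP


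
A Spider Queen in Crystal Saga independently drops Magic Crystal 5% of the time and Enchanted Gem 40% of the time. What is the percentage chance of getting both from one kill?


For independent events, P(both) = P(A) * P(B)
= 5% * 40%
= 200 / 100 %
= 2.0%

2.0%


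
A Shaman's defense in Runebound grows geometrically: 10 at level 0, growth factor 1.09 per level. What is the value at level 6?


value = base * growth^level
= 10 * 1.09^6
= 10 * 1.6771
= 16.77

16.77 defense


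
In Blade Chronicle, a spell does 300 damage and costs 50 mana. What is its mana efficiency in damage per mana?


Efficiency = damage / mana
= 300 / 50
= 6.00

6.00 dmg/mana


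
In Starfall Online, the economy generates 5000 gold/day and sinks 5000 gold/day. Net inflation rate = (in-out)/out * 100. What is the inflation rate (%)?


Net gold = 5000 - 5000 = 0
Inflation rate = net / sunk * 100 = 0 / 5000 * 100
= 0.0 * 100
= 0.00%

0.00%


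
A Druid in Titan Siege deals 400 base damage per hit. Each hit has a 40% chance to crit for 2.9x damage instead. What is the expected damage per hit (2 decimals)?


E[dmg] = base * (1 + crit_chance * (crit_mult - 1))
cc as decimal = 40/100 = 0.4
cm - 1 = 2.9 - 1 = 1.9
Bonus factor = 0.4 * 1.9 = 0.76
Total multiplier = 1 + 0.76 = 1.76
Expected damage = 400 * 1.76 = 704.00

704.00 damage


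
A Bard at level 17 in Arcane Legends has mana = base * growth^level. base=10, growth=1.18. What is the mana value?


value = base * growth^level
= 10 * 1.18^17
= 10 * 16.672247
= 166.72

166.72 mana


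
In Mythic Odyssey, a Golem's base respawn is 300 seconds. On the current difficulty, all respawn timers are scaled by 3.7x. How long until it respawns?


Respawn time = base * multiplier
= 300 * 3.7
= 1110.0 seconds

1110.0 seconds


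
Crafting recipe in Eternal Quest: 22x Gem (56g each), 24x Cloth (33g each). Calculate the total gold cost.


Cost breakdown:
  Gem: 22 * 56 = 1232
  Cloth: 24 * 33 = 792
Total = 1232 + 792 = 2024

2024 gold


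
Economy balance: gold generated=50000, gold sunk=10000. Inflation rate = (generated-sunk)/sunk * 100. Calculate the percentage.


Net gold = 50000 - 10000 = 40000
Inflation rate = net / sunk * 100 = 40000 / 10000 * 100
= 4.0 * 100
= 400.00%

400.00%


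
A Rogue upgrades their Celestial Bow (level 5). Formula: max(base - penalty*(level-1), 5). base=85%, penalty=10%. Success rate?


raw_rate = 85 - 10 * (5 - 1)
= 85 - 10 * 4
= 85 - 40
= 45
Apply floor: max(45, 5) = 45%

45%


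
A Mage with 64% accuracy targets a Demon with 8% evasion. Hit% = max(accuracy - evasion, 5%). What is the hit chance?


accuracy - evasion = 64 - 8 = 56
Apply floor: max(56, 5) = 56
Hit chance = 56%

56%


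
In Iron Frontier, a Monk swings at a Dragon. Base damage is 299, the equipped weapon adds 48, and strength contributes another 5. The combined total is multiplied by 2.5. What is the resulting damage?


Sum base + weapon + str = 299 + 48 + 5 = 352
Multiply by 2.5:
352 * 2.5 = 880.0

880.0 damage


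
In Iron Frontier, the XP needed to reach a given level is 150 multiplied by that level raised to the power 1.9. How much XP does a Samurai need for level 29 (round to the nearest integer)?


XP = 150 * level^1.9
Substitute level = 29:
XP = 150 * 29^1.9
= 150 * 600.5597
= 90084

90084 XP


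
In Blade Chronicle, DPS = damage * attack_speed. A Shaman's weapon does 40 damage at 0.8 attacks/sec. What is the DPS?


DPS = damage * attack_speed
= 40 * 0.8
= 32.0

32.0 DPS


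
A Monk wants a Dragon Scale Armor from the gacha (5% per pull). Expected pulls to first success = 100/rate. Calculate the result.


Expected pulls for a geometric distribution = 1/p = 100 / rate%
= 100 / 5
= 20.0

20.0 pulls


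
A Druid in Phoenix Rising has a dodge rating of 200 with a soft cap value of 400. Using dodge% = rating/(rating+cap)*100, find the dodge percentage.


dodge% = 200 / (200 + 400) * 100
= 200 / 600 * 100
= 0.333333 * 100
= 33.33%

33.33%


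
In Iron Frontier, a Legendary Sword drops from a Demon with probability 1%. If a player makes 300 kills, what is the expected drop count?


Expected drops = kills * (drop_rate / 100)
= 300 * (1 / 100)
= 300 * 0.01
= 3.0

3.0 drops


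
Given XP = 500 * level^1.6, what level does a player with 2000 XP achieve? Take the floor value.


XP = 500 * level^1.6, so level = (XP / 500)^(1/1.6)
= (2000 / 500)^(1/1.6)
= 4.0^0.625
= 2.3784
Floor: level = 2

level 2


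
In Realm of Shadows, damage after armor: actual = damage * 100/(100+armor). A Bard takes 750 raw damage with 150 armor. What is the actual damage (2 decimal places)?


actual = 750 * 100 / (100 + 150)
= 750 * 100 / 250
= 75000 / 250
= 300.00

300.00 damage


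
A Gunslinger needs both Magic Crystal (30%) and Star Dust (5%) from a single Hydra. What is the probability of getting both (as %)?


For independent events, P(both) = P(A) * P(B)
= 30% * 5%
= 150 / 100 %
= 1.5%

1.5%


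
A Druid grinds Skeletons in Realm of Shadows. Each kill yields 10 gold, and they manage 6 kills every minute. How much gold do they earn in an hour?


Gold per minute = 10 * 6 = 60
Gold per hour = 60 * 60 = 3600

3600 gold/hour


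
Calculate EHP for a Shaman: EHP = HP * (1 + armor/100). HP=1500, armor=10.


EHP = 1500 * (1 + 10/100)
= 1500 * (1 + 0.1)
= 1500 * 1.1
= 1650.0

1650.0 EHP


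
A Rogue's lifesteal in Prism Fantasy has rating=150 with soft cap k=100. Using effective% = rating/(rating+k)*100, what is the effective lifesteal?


effective% = rating / (rating + k) * 100
= 150 / (150 + 100) * 100
= 150 / 250 * 100
= 0.6 * 100
= 60.00%

60.00%


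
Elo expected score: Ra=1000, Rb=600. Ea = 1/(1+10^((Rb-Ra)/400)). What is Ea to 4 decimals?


Elo expected score: Ea = 1/(1 + 10^((Rb-Ra)/400))
Rb - Ra = 600 - 1000 = -400
(Rb-Ra)/400 = -400/400 = -1.0
10^-1.0 = 0.1
Ea = 1/(1 + 0.1) = 1/1.1 = 0.9091

0.9091


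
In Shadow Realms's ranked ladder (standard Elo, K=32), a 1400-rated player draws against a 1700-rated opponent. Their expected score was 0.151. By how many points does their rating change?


Elo update: delta = K * (S - Ea), where S = 0.5 (draws)
S - Ea = 0.5 - 0.151 = 0.349
Rating change = 32 * 0.349
= 11.17

11.17 rating points


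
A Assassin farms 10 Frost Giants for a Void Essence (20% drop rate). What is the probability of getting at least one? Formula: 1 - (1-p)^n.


P(at least one) = 1 - P(none) = 1 - (1-p)^n
p = 20/100 = 0.2
1 - p = 0.8
(1 - p)^10 = 0.8^10 = 0.107374
P(at least one) = 1 - 0.107374 = 0.8926

0.8926


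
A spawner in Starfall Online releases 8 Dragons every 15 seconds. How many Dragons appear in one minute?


Spawns per minute = count * (60 / interval)
= 8 * (60 / 15)
= 8 * 4.0
= 32.0

32.0 per minute


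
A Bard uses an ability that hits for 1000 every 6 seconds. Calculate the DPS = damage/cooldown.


DPS = damage / cooldown
= 1000 / 6
= 166.67

166.67 DPS


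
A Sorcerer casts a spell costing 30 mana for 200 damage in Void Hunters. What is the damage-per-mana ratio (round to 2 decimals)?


Efficiency = damage / mana
= 200 / 30
= 6.67

6.67 dmg/mana


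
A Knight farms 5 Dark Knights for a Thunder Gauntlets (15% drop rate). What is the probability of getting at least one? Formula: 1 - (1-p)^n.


P(at least one) = 1 - P(none) = 1 - (1-p)^n
p = 15/100 = 0.15
1 - p = 0.85
(1 - p)^5 = 0.85^5 = 0.443705
P(at least one) = 1 - 0.443705 = 0.5563

0.5563


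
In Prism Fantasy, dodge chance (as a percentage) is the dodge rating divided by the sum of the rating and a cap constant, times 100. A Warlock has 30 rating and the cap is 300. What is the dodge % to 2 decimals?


dodge% = 30 / (30 + 300) * 100
= 30 / 330 * 100
= 0.090909 * 100
= 9.09%

9.09%


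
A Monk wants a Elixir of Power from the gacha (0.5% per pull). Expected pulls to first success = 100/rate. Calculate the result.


Expected pulls for a geometric distribution = 1/p = 100 / rate%
= 100 / 0.5
= 200.0

200.0 pulls


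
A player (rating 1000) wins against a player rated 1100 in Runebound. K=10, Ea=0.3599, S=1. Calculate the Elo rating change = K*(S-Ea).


Elo update: delta = K * (S - Ea), where S = 1 (wins)
S - Ea = 1 - 0.3599 = 0.6401
Rating change = 10 * 0.6401
= 6.40

6.40 rating points


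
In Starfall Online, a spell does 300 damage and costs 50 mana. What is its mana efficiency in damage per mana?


Efficiency = damage / mana
= 300 / 50
= 6.00

6.00 dmg/mana


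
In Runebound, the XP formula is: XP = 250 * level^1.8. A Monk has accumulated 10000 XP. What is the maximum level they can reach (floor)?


XP = 250 * level^1.8, so level = (XP / 250)^(1/1.8)
= (10000 / 250)^(1/1.8)
= 40.0^0.5556
= 7.7631
Floor: level = 7

level 7


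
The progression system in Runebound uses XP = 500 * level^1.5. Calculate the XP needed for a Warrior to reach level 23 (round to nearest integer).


XP = 500 * level^1.5
Substitute level = 23:
XP = 500 * 23^1.5
= 500 * 110.3041
= 55152

55152 XP


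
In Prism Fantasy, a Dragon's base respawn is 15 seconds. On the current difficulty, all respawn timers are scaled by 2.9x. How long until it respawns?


Respawn time = base * multiplier
= 15 * 2.9
= 43.5 seconds

43.5 seconds


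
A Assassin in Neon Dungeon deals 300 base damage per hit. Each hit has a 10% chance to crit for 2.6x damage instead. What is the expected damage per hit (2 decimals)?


E[dmg] = base * (1 + crit_chance * (crit_mult - 1))
cc as decimal = 10/100 = 0.1
cm - 1 = 2.6 - 1 = 1.6
Bonus factor = 0.1 * 1.6 = 0.16
Total multiplier = 1 + 0.16 = 1.16
Expected damage = 300 * 1.16 = 348.00

348.00 damage


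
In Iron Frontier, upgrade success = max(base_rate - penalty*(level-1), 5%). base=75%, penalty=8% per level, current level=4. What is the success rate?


raw_rate = 75 - 8 * (4 - 1)
= 75 - 8 * 3
= 75 - 24
= 51
Apply floor: max(51, 5) = 51%

51%


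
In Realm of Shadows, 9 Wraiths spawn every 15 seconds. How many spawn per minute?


Spawns per minute = count * (60 / interval)
= 9 * (60 / 15)
= 9 * 4.0
= 36.0

36.0 per minute


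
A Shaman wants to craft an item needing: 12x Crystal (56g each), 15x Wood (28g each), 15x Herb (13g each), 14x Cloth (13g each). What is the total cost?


Cost breakdown:
  Crystal: 12 * 56 = 672
  Wood: 15 * 28 = 420
  Herb: 15 * 13 = 195
  Cloth: 14 * 13 = 182
Total = 672 + 420 + 195 + 182 = 1469

1469 gold


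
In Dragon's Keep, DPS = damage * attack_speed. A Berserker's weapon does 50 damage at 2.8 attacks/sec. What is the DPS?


DPS = damage * attack_speed
= 50 * 2.8
= 140.0

140.0 DPS


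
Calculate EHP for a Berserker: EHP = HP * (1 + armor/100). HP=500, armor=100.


EHP = 500 * (1 + 100/100)
= 500 * (1 + 1.0)
= 500 * 2.0
= 1000.0

1000.0 EHP


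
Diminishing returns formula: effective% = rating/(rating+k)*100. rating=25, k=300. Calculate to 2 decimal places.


effective% = rating / (rating + k) * 100
= 25 / (25 + 300) * 100
= 25 / 325 * 100
= 0.076923 * 100
= 7.69%

7.69%


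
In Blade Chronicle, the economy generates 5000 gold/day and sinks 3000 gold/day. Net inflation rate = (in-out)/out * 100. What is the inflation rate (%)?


Net gold = 5000 - 3000 = 2000
Inflation rate = net / sunk * 100 = 2000 / 3000 * 100
= 0.666667 * 100
= 66.67%

66.67%


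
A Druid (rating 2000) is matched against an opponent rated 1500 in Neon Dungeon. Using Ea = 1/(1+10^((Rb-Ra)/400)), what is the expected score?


Elo expected score: Ea = 1/(1 + 10^((Rb-Ra)/400))
Rb - Ra = 1500 - 2000 = -500
(Rb-Ra)/400 = -500/400 = -1.25
10^-1.25 = 0.056234
Ea = 1/(1 + 0.056234) = 1/1.056234 = 0.9468

0.9468


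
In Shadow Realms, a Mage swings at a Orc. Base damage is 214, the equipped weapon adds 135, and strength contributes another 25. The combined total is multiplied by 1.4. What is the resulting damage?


Sum base + weapon + str = 214 + 135 + 25 = 374
Multiply by 1.4:
374 * 1.4 = 523.6

523.6 damage


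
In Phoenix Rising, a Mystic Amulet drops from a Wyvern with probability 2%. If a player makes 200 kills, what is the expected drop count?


Expected drops = kills * (drop_rate / 100)
= 200 * (2 / 100)
= 200 * 0.02
= 4.0

4.0 drops


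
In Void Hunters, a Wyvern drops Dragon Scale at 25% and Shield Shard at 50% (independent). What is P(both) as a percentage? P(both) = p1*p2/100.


For independent events, P(both) = P(A) * P(B)
= 25% * 50%
= 1250 / 100 %
= 12.5%

12.5%


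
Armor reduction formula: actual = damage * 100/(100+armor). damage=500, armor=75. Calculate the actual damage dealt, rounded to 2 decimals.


actual = 500 * 100 / (100 + 75)
= 500 * 100 / 175
= 50000 / 175
= 285.71

285.71 damage


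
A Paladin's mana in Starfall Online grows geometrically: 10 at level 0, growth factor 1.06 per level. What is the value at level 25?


value = base * growth^level
= 10 * 1.06^25
= 10 * 4.291871
= 42.92

42.92 mana


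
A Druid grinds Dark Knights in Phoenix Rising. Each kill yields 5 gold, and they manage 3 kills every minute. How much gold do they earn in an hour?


Gold per minute = 5 * 3 = 15
Gold per hour = 15 * 60 = 900

900 gold/hour


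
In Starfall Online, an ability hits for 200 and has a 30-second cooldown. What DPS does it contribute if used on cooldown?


DPS = damage / cooldown
= 200 / 30
= 6.67

6.67 DPS


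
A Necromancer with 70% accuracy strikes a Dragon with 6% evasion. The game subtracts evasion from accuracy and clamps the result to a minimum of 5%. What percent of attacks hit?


accuracy - evasion = 70 - 6 = 64
Apply floor: max(64, 5) = 64
Hit chance = 64%

64%


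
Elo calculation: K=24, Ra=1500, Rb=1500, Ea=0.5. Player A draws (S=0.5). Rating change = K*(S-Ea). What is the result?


Elo update: delta = K * (S - Ea), where S = 0.5 (draws)
S - Ea = 0.5 - 0.5 = 0.0
Rating change = 24 * 0.0
= 0.00

0.00 rating points


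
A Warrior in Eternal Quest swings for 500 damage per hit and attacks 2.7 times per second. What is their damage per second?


DPS = damage * attack_speed
= 500 * 2.7
= 1350.0

1350.0 DPS


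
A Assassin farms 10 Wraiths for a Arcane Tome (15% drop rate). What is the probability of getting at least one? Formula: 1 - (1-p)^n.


P(at least one) = 1 - P(none) = 1 - (1-p)^n
p = 15/100 = 0.15
1 - p = 0.85
(1 - p)^10 = 0.85^10 = 0.196874
P(at least one) = 1 - 0.196874 = 0.8031

0.8031


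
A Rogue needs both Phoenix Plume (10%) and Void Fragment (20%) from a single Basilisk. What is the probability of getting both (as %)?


For independent events, P(both) = P(A) * P(B)
= 10% * 20%
= 200 / 100 %
= 2.0%

2.0%


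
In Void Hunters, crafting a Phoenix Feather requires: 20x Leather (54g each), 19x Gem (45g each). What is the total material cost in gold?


Cost breakdown:
  Leather: 20 * 54 = 1080
  Gem: 19 * 45 = 855
Total = 1080 + 855 = 1935

1935 gold


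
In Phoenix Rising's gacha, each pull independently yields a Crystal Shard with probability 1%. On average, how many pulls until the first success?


Expected pulls for a geometric distribution = 1/p = 100 / rate%
= 100 / 1
= 100.0

100.0 pulls


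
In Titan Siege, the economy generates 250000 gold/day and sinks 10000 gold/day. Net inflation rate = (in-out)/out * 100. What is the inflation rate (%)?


Net gold = 250000 - 10000 = 240000
Inflation rate = net / sunk * 100 = 240000 / 10000 * 100
= 24.0 * 100
= 2400.00%

2400.00%


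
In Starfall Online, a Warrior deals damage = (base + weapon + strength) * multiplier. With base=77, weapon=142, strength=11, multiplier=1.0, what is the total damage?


Sum base + weapon + str = 77 + 142 + 11 = 230
Multiply by 1.0:
230 * 1.0 = 230.0

230.0 damage


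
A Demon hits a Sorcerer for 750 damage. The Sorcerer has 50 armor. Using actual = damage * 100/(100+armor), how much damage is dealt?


actual = 750 * 100 / (100 + 50)
= 750 * 100 / 150
= 75000 / 150
= 500.00

500.00 damage


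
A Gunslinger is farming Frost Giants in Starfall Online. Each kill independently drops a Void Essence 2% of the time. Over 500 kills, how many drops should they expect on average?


Expected drops = kills * (drop_rate / 100)
= 500 * (2 / 100)
= 500 * 0.02
= 10.0

10.0 drops


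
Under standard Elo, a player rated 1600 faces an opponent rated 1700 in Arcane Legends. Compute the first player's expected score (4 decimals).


Elo expected score: Ea = 1/(1 + 10^((Rb-Ra)/400))
Rb - Ra = 1700 - 1600 = 100
(Rb-Ra)/400 = 100/400 = 0.25
10^0.25 = 1.778279
Ea = 1/(1 + 1.778279) = 1/2.778279 = 0.3599

0.3599


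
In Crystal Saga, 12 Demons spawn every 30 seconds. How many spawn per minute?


Spawns per minute = count * (60 / interval)
= 12 * (60 / 30)
= 12 * 2.0
= 24.0

24.0 per minute


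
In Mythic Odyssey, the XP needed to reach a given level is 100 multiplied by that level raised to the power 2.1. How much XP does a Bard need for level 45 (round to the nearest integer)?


XP = 100 * level^2.1
Substitute level = 45:
XP = 100 * 45^2.1
= 100 * 2963.0998
= 296310

296310 XP


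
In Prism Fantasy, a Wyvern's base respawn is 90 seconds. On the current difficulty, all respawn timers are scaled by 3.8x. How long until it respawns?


Respawn time = base * multiplier
= 90 * 3.8
= 342.0 seconds

342.0 seconds
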